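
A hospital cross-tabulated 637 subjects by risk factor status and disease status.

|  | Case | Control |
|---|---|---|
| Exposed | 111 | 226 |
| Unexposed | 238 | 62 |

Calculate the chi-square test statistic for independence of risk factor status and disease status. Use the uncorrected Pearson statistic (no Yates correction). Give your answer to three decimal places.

137.920

Row totals: 337, 300. Column totals: 349, 288. Grand total N = 637.
Expected counts (row total × column total / N):
  Exposed, Case: 337×349/637 = 184.6358
  Exposed, Control: 337×288/637 = 152.3642
  Unexposed, Case: 300×349/637 = 164.3642
  Unexposed, Control: 300×288/637 = 135.6358
Contributions (O − E)²/E:
  (111 − 184.6358)²/184.6358 = 29.3672
  (226 − 152.3642)²/152.3642 = 35.5873
  (238 − 164.3642)²/164.3642 = 32.9891
  (62 − 135.6358)²/135.6358 = 39.9764
χ² = 29.3672 + 35.5873 + 32.9891 + 39.9764 = 137.920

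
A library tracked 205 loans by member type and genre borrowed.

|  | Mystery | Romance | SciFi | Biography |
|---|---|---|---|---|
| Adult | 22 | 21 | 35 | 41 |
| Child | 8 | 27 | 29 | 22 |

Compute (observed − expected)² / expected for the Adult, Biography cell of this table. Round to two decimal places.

Row total (Adult) = 119; column total (Biography) = 63; N = 205.
Expected count E = 119 × 63 / 205 = 36.571.
Contribution = (O − E)²/E = (41 − 36.571)² / 36.571 = 0.54.

0.54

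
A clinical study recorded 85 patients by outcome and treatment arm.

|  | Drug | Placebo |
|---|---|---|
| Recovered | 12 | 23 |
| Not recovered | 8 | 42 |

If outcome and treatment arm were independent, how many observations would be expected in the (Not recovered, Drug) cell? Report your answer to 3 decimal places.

Row total (Not recovered) = 50; column total (Drug) = 20; grand total N = 85.
Expected count = (row total × column total) / N = 50 × 20 / 85 = 11.765.

11.765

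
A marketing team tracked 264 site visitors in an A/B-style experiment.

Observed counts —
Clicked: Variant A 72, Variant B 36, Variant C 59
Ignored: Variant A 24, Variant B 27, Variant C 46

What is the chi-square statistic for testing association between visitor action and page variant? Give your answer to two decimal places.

Row totals: 167, 97. Column totals: 96, 63, 105. Grand total N = 264.
Expected counts (row total × column total / N):
  Clicked, Variant A: 167×96/264 = 60.727
  Clicked, Variant B: 167×63/264 = 39.852
  Clicked, Variant C: 167×105/264 = 66.420
  Ignored, Variant A: 97×96/264 = 35.273
  Ignored, Variant B: 97×63/264 = 23.148
  Ignored, Variant C: 97×105/264 = 38.580
Contributions (O − E)²/E:
  (72 − 60.727)²/60.727 = 2.0927
  (36 − 39.852)²/39.852 = 0.3723
  (59 − 66.420)²/66.420 = 0.8289
  (24 − 35.273)²/35.273 = 3.6028
  (27 − 23.148)²/23.148 = 0.6410
  (46 − 38.580)²/38.580 = 1.4271
χ² = 2.0927 + 0.3723 + 0.8289 + 3.6028 + 0.6410 + 1.4271 = 8.96

8.96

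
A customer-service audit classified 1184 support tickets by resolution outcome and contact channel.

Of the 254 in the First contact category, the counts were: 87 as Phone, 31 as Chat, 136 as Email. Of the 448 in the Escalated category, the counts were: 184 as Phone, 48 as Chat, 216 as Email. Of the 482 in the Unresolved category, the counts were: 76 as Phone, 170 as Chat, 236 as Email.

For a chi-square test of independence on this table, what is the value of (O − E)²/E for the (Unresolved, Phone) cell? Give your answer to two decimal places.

Row total (Unresolved) = 482; column total (Phone) = 347; N = 1184.
Expected count E = 482 × 347 / 1184 = 141.2618.
Contribution = (O − E)²/E = (76 − 141.2618)² / 141.2618 = 30.15.

30.15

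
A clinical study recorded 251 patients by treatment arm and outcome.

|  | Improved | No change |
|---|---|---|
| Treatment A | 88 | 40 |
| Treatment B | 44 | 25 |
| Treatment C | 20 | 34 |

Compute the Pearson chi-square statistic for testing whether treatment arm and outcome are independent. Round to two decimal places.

Row totals: 128, 69, 54. Column totals: 152, 99. Grand total N = 251.
Expected counts (row total × column total / N):
  Treatment A, Improved: 128×152/251 = 77.514
  Treatment A, No change: 128×99/251 = 50.486
  Treatment B, Improved: 69×152/251 = 41.785
  Treatment B, No change: 69×99/251 = 27.215
  Treatment C, Improved: 54×152/251 = 32.701
  Treatment C, No change: 54×99/251 = 21.299
Contributions (O − E)²/E:
  (88 − 77.514)²/77.514 = 1.4185
  (40 − 50.486)²/50.486 = 2.1780
  (44 − 41.785)²/41.785 = 0.1174
  (25 − 27.215)²/27.215 = 0.1803
  (20 − 32.701)²/32.701 = 4.9330
  (34 − 21.299)²/21.299 = 7.5738
χ² = 1.4185 + 2.1780 + 0.1174 + 0.1803 + 4.9330 + 7.5738 = 16.40

16.40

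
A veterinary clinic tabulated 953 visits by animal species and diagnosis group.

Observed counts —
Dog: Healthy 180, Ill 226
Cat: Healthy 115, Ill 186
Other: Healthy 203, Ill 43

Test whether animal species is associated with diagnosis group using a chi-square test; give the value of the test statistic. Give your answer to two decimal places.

124.34

Row totals: 406, 301, 246. Column totals: 498, 455. Grand total N = 953.
Expected counts (row total × column total / N):
  Dog, Healthy: 406×498/953 = 212.159
  Dog, Ill: 406×455/953 = 193.841
  Cat, Healthy: 301×498/953 = 157.291
  Cat, Ill: 301×455/953 = 143.709
  Other, Healthy: 246×498/953 = 128.550
  Other, Ill: 246×455/953 = 117.450
Contributions (O − E)²/E:
  (180 − 212.159)²/212.159 = 4.8747
  (226 − 193.841)²/193.841 = 5.3353
  (115 − 157.291)²/157.291 = 11.3708
  (186 − 143.709)²/143.709 = 12.4455
  (203 − 128.550)²/128.550 = 43.1179
  (43 − 117.450)²/117.450 = 47.1929
χ² = 4.8747 + 5.3353 + 11.3708 + 12.4455 + 43.1179 + 47.1929 = 124.34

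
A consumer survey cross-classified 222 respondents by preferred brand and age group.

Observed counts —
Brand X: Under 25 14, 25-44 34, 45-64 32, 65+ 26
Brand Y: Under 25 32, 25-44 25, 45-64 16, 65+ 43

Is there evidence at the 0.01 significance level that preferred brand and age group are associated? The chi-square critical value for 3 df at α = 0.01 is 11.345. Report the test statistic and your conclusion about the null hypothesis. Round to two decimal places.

17.52; reject H₀

Row totals: 106, 116. Column totals: 46, 59, 48, 69. Grand total N = 222.
Expected counts (row total × column total / N):
  Brand X, Under 25: 106×46/222 = 21.964
  Brand X, 25-44: 106×59/222 = 28.171
  Brand X, 45-64: 106×48/222 = 22.919
  Brand X, 65+: 106×69/222 = 32.946
  Brand Y, Under 25: 116×46/222 = 24.036
  Brand Y, 25-44: 116×59/222 = 30.829
  Brand Y, 45-64: 116×48/222 = 25.081
  Brand Y, 65+: 116×69/222 = 36.054
Contributions (O − E)²/E:
  (14 − 21.964)²/21.964 = 2.8877
  (34 − 28.171)²/28.171 = 1.2061
  (32 − 22.919)²/22.919 = 3.5981
  (26 − 32.946)²/32.946 = 1.4644
  (32 − 24.036)²/24.036 = 2.6388
  (25 − 30.829)²/30.829 = 1.1021
  (16 − 25.081)²/25.081 = 3.2879
  (43 − 36.054)²/36.054 = 1.3382
χ² = 2.8877 + 1.2061 + 3.5981 + 1.4644 + 2.6388 + 1.1021 + 3.2879 + 1.3382 = 17.52
df = (2−1)(4−1) = 3. Since 17.52 > 11.345, reject the null hypothesis of independence at α = 0.01.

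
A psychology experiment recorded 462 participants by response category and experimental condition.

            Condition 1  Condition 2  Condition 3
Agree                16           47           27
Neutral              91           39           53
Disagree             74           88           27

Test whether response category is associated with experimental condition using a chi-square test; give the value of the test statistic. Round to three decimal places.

48.653

Row totals: 90, 183, 189. Column totals: 181, 174, 107. Grand total N = 462.
Expected counts (row total × column total / N):
  Agree, Condition 1: 90×181/462 = 35.2597
  Agree, Condition 2: 90×174/462 = 33.8961
  Agree, Condition 3: 90×107/462 = 20.8442
  Neutral, Condition 1: 183×181/462 = 71.6948
  Neutral, Condition 2: 183×174/462 = 68.9221
  Neutral, Condition 3: 183×107/462 = 42.3831
  Disagree, Condition 1: 189×181/462 = 74.0455
  Disagree, Condition 2: 189×174/462 = 71.1818
  Disagree, Condition 3: 189×107/462 = 43.7727
Contributions (O − E)²/E:
  (16 − 35.2597)²/35.2597 = 10.5201
  (47 − 33.8961)²/33.8961 = 5.0658
  (27 − 20.8442)²/20.8442 = 1.8180
  (91 − 71.6948)²/71.6948 = 5.1983
  (39 − 68.9221)²/68.9221 = 12.9905
  (53 − 42.3831)²/42.3831 = 2.6595
  (74 − 74.0455)²/74.0455 = 0.0000
  (88 − 71.1818)²/71.1818 = 3.9737
  (27 − 43.7727)²/43.7727 = 6.4269
χ² = 10.5201 + 5.0658 + 1.8180 + 5.1983 + 12.9905 + 2.6595 + 0.0000 + 3.9737 + 6.4269 = 48.653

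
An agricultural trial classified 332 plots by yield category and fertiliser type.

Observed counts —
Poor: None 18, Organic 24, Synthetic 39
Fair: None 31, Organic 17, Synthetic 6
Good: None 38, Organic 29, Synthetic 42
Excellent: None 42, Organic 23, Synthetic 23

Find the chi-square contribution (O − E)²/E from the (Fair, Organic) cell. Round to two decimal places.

0.23

Row total (Fair) = 54; column total (Organic) = 93; N = 332.
Expected count E = 54 × 93 / 332 = 15.127.
Contribution = (O − E)²/E = (17 − 15.127)² / 15.127 = 0.23.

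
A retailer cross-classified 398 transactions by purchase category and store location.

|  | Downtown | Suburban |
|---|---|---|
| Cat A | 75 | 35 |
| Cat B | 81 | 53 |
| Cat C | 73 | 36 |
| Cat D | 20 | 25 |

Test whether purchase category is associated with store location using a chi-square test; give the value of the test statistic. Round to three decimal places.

Row totals: 110, 134, 109, 45. Column totals: 249, 149. Grand total N = 398.
Expected counts (row total × column total / N):
  Cat A, Downtown: 110×249/398 = 68.8191
  Cat A, Suburban: 110×149/398 = 41.1809
  Cat B, Downtown: 134×249/398 = 83.8342
  Cat B, Suburban: 134×149/398 = 50.1658
  Cat C, Downtown: 109×249/398 = 68.1935
  Cat C, Suburban: 109×149/398 = 40.8065
  Cat D, Downtown: 45×249/398 = 28.1533
  Cat D, Suburban: 45×149/398 = 16.8467
Contributions (O − E)²/E:
  (75 − 68.8191)²/68.8191 = 0.5551
  (35 − 41.1809)²/41.1809 = 0.9277
  (81 − 83.8342)²/83.8342 = 0.0958
  (53 − 50.1658)²/50.1658 = 0.1601
  (73 − 68.1935)²/68.1935 = 0.3388
  (36 − 40.8065)²/40.8065 = 0.5661
  (20 − 28.1533)²/28.1533 = 2.3612
  (25 − 16.8467)²/16.8467 = 3.9460
χ² = 0.5551 + 0.9277 + 0.0958 + 0.1601 + 0.3388 + 0.5661 + 2.3612 + 3.9460 = 8.951

8.951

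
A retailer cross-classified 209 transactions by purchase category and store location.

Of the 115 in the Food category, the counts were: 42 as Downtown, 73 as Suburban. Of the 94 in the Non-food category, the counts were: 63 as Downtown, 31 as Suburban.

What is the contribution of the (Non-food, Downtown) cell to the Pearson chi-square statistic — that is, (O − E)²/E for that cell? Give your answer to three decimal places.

5.270

Row total (Non-food) = 94; column total (Downtown) = 105; N = 209.
Expected count E = 94 × 105 / 209 = 47.2249.
Contribution = (O − E)²/E = (63 − 47.2249)² / 47.2249 = 5.270.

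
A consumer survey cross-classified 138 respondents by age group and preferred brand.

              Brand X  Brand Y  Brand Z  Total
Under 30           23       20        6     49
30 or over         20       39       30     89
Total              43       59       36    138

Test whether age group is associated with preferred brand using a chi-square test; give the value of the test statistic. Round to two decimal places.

11.72

Grand total N = 138.
Expected counts (row total × column total / N):
  Under 30, Brand X: 49×43/138 = 15.268
  Under 30, Brand Y: 49×59/138 = 20.949
  Under 30, Brand Z: 49×36/138 = 12.783
  30 or over, Brand X: 89×43/138 = 27.732
  30 or over, Brand Y: 89×59/138 = 38.051
  30 or over, Brand Z: 89×36/138 = 23.217
Contributions (O − E)²/E:
  (23 − 15.268)²/15.268 = 3.9156
  (20 − 20.949)²/20.949 = 0.0430
  (6 − 12.783)²/12.783 = 3.5992
  (20 − 27.732)²/27.732 = 2.1558
  (39 − 38.051)²/38.051 = 0.0237
  (30 − 23.217)²/23.217 = 1.9817
χ² = 3.9156 + 0.0430 + 3.5992 + 2.1558 + 0.0237 + 1.9817 = 11.72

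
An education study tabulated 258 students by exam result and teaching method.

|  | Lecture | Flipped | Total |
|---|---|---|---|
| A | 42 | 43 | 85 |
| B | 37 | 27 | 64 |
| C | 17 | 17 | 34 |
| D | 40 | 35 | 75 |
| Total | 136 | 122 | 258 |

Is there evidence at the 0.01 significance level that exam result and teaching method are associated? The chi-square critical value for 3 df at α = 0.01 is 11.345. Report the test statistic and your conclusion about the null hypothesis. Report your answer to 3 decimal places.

Grand total N = 258.
Expected counts (row total × column total / N):
  A, Lecture: 85×136/258 = 44.8062
  A, Flipped: 85×122/258 = 40.1938
  B, Lecture: 64×136/258 = 33.7364
  B, Flipped: 64×122/258 = 30.2636
  C, Lecture: 34×136/258 = 17.9225
  C, Flipped: 34×122/258 = 16.0775
  D, Lecture: 75×136/258 = 39.5349
  D, Flipped: 75×122/258 = 35.4651
Contributions (O − E)²/E:
  (42 − 44.8062)²/44.8062 = 0.1758
  (43 − 40.1938)²/40.1938 = 0.1959
  (37 − 33.7364)²/33.7364 = 0.3157
  (27 − 30.2636)²/30.2636 = 0.3519
  (17 − 17.9225)²/17.9225 = 0.0475
  (17 − 16.0775)²/16.0775 = 0.0529
  (40 − 39.5349)²/39.5349 = 0.0055
  (35 − 35.4651)²/35.4651 = 0.0061
χ² = 0.1758 + 0.1959 + 0.3157 + 0.3519 + 0.0475 + 0.0529 + 0.0055 + 0.0061 = 1.151
df = (4−1)(2−1) = 3. Since 1.151 < 11.345, fail to reject the null hypothesis of independence at α = 0.01.

1.151; fail to reject H₀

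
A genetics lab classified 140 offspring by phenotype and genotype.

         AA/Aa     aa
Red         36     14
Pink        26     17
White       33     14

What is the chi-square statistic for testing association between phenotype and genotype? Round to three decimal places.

Row totals: 50, 43, 47. Column totals: 95, 45. Grand total N = 140.
Expected counts (row total × column total / N):
  Red, AA/Aa: 50×95/140 = 33.9286
  Red, aa: 50×45/140 = 16.0714
  Pink, AA/Aa: 43×95/140 = 29.1786
  Pink, aa: 43×45/140 = 13.8214
  White, AA/Aa: 47×95/140 = 31.8929
  White, aa: 47×45/140 = 15.1071
Contributions (O − E)²/E:
  (36 − 33.9286)²/33.9286 = 0.1265
  (14 − 16.0714)²/16.0714 = 0.2670
  (26 − 29.1786)²/29.1786 = 0.3463
  (17 − 13.8214)²/13.8214 = 0.7310
  (33 − 31.8929)²/31.8929 = 0.0384
  (14 − 15.1071)²/15.1071 = 0.0811
χ² = 0.1265 + 0.2670 + 0.3463 + 0.7310 + 0.0384 + 0.0811 = 1.590

1.590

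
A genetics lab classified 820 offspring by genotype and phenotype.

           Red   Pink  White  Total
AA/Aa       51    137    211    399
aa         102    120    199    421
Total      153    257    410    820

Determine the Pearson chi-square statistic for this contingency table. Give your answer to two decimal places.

17.90

Grand total N = 820.
Expected counts (row total × column total / N):
  AA/Aa, Red: 399×153/820 = 74.4476
  AA/Aa, Pink: 399×257/820 = 125.0524
  AA/Aa, White: 399×410/820 = 199.5000
  aa, Red: 421×153/820 = 78.5524
  aa, Pink: 421×257/820 = 131.9476
  aa, White: 421×410/820 = 210.5000
Contributions (O − E)²/E:
  (51 − 74.4476)²/74.4476 = 7.3849
  (137 − 125.0524)²/125.0524 = 1.1415
  (211 − 199.5000)²/199.5000 = 0.6629
  (102 − 78.5524)²/78.5524 = 6.9990
  (120 − 131.9476)²/131.9476 = 1.0818
  (199 − 210.5000)²/210.5000 = 0.6283
χ² = 7.3849 + 1.1415 + 0.6629 + 6.9990 + 1.0818 + 0.6283 = 17.90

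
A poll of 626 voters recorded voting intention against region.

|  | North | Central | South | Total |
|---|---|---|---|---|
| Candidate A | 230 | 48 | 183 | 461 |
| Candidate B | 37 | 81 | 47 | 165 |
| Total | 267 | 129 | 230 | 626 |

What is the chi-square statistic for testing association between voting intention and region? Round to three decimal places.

Grand total N = 626.
Expected counts (row total × column total / N):
  Candidate A, North: 461×267/626 = 196.6246
  Candidate A, Central: 461×129/626 = 94.9984
  Candidate A, South: 461×230/626 = 169.3770
  Candidate B, North: 165×267/626 = 70.3754
  Candidate B, Central: 165×129/626 = 34.0016
  Candidate B, South: 165×230/626 = 60.6230
Contributions (O − E)²/E:
  (230 − 196.6246)²/196.6246 = 5.6652
  (48 − 94.9984)²/94.9984 = 23.2514
  (183 − 169.3770)²/169.3770 = 1.0957
  (37 − 70.3754)²/70.3754 = 15.8282
  (81 − 34.0016)²/34.0016 = 64.9631
  (47 − 60.6230)²/60.6230 = 3.0613
χ² = 5.6652 + 23.2514 + 1.0957 + 15.8282 + 64.9631 + 3.0613 = 113.865

113.865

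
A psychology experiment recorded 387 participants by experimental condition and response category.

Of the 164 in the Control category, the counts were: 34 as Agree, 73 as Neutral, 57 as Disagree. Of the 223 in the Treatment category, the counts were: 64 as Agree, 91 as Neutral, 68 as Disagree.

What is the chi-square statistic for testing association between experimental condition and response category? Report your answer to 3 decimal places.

3.207

Row totals: 164, 223. Column totals: 98, 164, 125. Grand total N = 387.
Expected counts (row total × column total / N):
  Control, Agree: 164×98/387 = 41.5297
  Control, Neutral: 164×164/387 = 69.4987
  Control, Disagree: 164×125/387 = 52.9716
  Treatment, Agree: 223×98/387 = 56.4703
  Treatment, Neutral: 223×164/387 = 94.5013
  Treatment, Disagree: 223×125/387 = 72.0284
Contributions (O − E)²/E:
  (34 − 41.5297)²/41.5297 = 1.3652
  (73 − 69.4987)²/69.4987 = 0.1764
  (57 − 52.9716)²/52.9716 = 0.3064
  (64 − 56.4703)²/56.4703 = 1.0040
  (91 − 94.5013)²/94.5013 = 0.1297
  (68 − 72.0284)²/72.0284 = 0.2253
χ² = 1.3652 + 0.1764 + 0.3064 + 1.0040 + 0.1297 + 0.2253 = 3.207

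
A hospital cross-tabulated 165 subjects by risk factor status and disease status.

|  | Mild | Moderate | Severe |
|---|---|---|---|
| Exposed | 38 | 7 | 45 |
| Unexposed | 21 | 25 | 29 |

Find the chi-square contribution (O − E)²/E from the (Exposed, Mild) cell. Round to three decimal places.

Row total (Exposed) = 90; column total (Mild) = 59; N = 165.
Expected count E = 90 × 59 / 165 = 32.1818.
Contribution = (O − E)²/E = (38 − 32.1818)² / 32.1818 = 1.052.

1.052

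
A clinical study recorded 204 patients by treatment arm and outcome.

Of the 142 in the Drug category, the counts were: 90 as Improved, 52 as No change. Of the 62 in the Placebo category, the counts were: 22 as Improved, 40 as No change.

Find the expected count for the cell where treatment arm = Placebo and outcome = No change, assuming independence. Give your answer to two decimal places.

27.96

Row total (Placebo) = 62; column total (No change) = 92; grand total N = 204.
Expected count = (row total × column total) / N = 62 × 92 / 204 = 27.96.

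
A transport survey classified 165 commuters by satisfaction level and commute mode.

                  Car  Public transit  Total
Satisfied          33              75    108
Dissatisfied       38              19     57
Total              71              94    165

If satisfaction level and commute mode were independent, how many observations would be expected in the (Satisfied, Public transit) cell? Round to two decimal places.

61.53

Row total (Satisfied) = 108; column total (Public transit) = 94; grand total N = 165.
Expected count = (row total × column total) / N = 108 × 94 / 165 = 61.53.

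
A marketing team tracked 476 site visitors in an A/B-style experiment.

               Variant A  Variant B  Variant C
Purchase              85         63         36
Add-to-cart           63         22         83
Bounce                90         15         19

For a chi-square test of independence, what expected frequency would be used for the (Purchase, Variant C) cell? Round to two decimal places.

Row total (Purchase) = 184; column total (Variant C) = 138; grand total N = 476.
Expected count = (row total × column total) / N = 184 × 138 / 476 = 53.34.

53.34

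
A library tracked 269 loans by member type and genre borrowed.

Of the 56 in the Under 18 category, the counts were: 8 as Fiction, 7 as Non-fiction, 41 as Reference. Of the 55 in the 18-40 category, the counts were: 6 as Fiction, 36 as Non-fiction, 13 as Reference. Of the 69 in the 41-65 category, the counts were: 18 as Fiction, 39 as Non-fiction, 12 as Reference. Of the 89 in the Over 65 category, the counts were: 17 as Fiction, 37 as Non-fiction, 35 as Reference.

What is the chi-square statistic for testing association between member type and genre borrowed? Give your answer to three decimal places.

54.665

Row totals: 56, 55, 69, 89. Column totals: 49, 119, 101. Grand total N = 269.
Expected counts (row total × column total / N):
  Under 18, Fiction: 56×49/269 = 10.2007
  Under 18, Non-fiction: 56×119/269 = 24.7732
  Under 18, Reference: 56×101/269 = 21.0260
  18-40, Fiction: 55×49/269 = 10.0186
  18-40, Non-fiction: 55×119/269 = 24.3309
  18-40, Reference: 55×101/269 = 20.6506
  41-65, Fiction: 69×49/269 = 12.5688
  41-65, Non-fiction: 69×119/269 = 30.5242
  41-65, Reference: 69×101/269 = 25.9071
  Over 65, Fiction: 89×49/269 = 16.2119
  Over 65, Non-fiction: 89×119/269 = 39.3717
  Over 65, Reference: 89×101/269 = 33.4164
Contributions (O − E)²/E:
  (8 − 10.2007)²/10.2007 = 0.4748
  (7 − 24.7732)²/24.7732 = 12.7511
  (41 − 21.0260)²/21.0260 = 18.9746
  (6 − 10.0186)²/10.0186 = 1.6119
  (36 − 24.3309)²/24.3309 = 5.5965
  (13 − 20.6506)²/20.6506 = 2.8344
  (18 − 12.5688)²/12.5688 = 2.3469
  (39 − 30.5242)²/30.5242 = 2.3535
  (12 − 25.9071)²/25.9071 = 7.4654
  (17 − 16.2119)²/16.2119 = 0.0383
  (37 − 39.3717)²/39.3717 = 0.1429
  (35 − 33.4164)²/33.4164 = 0.0750
χ² = 0.4748 + 12.7511 + 18.9746 + 1.6119 + 5.5965 + 2.8344 + 2.3469 + 2.3535 + 7.4654 + 0.0383 + 0.1429 + 0.0750 = 54.665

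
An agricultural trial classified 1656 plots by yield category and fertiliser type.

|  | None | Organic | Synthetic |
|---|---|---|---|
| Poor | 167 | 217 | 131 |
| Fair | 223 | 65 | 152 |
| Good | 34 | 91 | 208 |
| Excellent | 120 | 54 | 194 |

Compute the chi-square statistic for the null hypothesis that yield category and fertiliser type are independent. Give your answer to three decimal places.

270.432

Row totals: 515, 440, 333, 368. Column totals: 544, 427, 685. Grand total N = 1656.
Expected counts (row total × column total / N):
  Poor, None: 515×544/1656 = 169.1787
  Poor, Organic: 515×427/1656 = 132.7929
  Poor, Synthetic: 515×685/1656 = 213.0284
  Fair, None: 440×544/1656 = 144.5411
  Fair, Organic: 440×427/1656 = 113.4541
  Fair, Synthetic: 440×685/1656 = 182.0048
  Good, None: 333×544/1656 = 109.3913
  Good, Organic: 333×427/1656 = 85.8641
  Good, Synthetic: 333×685/1656 = 137.7446
  Excellent, None: 368×544/1656 = 120.8889
  Excellent, Organic: 368×427/1656 = 94.8889
  Excellent, Synthetic: 368×685/1656 = 152.2222
Contributions (O − E)²/E:
  (167 − 169.1787)²/169.1787 = 0.0281
  (217 − 132.7929)²/132.7929 = 53.3977
  (131 − 213.0284)²/213.0284 = 31.5857
  (223 − 144.5411)²/144.5411 = 42.5886
  (65 − 113.4541)²/113.4541 = 20.6938
  (152 − 182.0048)²/182.0048 = 4.9465
  (34 − 109.3913)²/109.3913 = 51.9589
  (91 − 85.8641)²/85.8641 = 0.3072
  (208 − 137.7446)²/137.7446 = 35.8331
  (120 − 120.8889)²/120.8889 = 0.0065
  (54 − 94.8889)²/94.8889 = 17.6196
  (194 − 152.2222)²/152.2222 = 11.4660
χ² = 0.0281 + 53.3977 + 31.5857 + 42.5886 + 20.6938 + 4.9465 + 51.9589 + 0.3072 + 35.8331 + 0.0065 + 17.6196 + 11.4660 = 270.432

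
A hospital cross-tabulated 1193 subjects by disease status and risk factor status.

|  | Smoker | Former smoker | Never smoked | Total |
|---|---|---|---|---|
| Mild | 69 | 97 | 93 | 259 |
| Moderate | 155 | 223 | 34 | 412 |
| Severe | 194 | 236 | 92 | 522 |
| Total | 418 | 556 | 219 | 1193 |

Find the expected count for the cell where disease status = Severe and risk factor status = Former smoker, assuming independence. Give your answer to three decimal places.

243.279

Row total (Severe) = 522; column total (Former smoker) = 556; grand total N = 1193.
Expected count = (row total × column total) / N = 522 × 556 / 1193 = 243.279.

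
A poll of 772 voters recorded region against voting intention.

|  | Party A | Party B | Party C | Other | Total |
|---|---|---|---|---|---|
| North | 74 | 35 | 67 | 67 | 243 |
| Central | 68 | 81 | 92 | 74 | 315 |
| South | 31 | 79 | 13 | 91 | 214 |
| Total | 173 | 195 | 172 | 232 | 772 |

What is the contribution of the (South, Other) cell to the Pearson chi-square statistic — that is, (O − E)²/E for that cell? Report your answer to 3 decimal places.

11.076

Row total (South) = 214; column total (Other) = 232; N = 772.
Expected count E = 214 × 232 / 772 = 64.3109.
Contribution = (O − E)²/E = (91 − 64.3109)² / 64.3109 = 11.076.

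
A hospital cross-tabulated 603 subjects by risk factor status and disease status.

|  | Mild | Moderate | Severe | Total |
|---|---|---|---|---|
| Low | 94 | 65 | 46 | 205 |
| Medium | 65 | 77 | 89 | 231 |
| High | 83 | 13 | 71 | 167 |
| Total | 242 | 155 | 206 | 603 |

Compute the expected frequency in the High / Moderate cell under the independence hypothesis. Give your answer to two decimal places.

Row total (High) = 167; column total (Moderate) = 155; grand total N = 603.
Expected count = (row total × column total) / N = 167 × 155 / 603 = 42.93.

42.93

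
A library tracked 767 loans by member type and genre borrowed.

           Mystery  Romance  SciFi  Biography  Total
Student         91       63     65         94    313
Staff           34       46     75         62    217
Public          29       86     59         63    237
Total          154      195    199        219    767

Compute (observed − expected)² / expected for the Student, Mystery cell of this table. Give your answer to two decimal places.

12.61

Row total (Student) = 313; column total (Mystery) = 154; N = 767.
Expected count E = 313 × 154 / 767 = 62.845.
Contribution = (O − E)²/E = (91 − 62.845)² / 62.845 = 12.61.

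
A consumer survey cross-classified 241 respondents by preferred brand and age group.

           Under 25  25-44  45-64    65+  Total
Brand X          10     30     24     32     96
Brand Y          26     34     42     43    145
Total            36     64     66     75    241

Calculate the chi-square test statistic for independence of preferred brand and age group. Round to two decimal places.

Grand total N = 241.
Expected counts (row total × column total / N):
  Brand X, Under 25: 96×36/241 = 14.340
  Brand X, 25-44: 96×64/241 = 25.494
  Brand X, 45-64: 96×66/241 = 26.290
  Brand X, 65+: 96×75/241 = 29.876
  Brand Y, Under 25: 145×36/241 = 21.660
  Brand Y, 25-44: 145×64/241 = 38.506
  Brand Y, 45-64: 145×66/241 = 39.710
  Brand Y, 65+: 145×75/241 = 45.124
Contributions (O − E)²/E:
  (10 − 14.340)²/14.340 = 1.3135
  (30 − 25.494)²/25.494 = 0.7964
  (24 − 26.290)²/26.290 = 0.1995
  (32 − 29.876)²/29.876 = 0.1510
  (26 − 21.660)²/21.660 = 0.8696
  (34 − 38.506)²/38.506 = 0.5273
  (42 − 39.710)²/39.710 = 0.1321
  (43 − 45.124)²/45.124 = 0.1000
χ² = 1.3135 + 0.7964 + 0.1995 + 0.1510 + 0.8696 + 0.5273 + 0.1321 + 0.1000 = 4.09

4.09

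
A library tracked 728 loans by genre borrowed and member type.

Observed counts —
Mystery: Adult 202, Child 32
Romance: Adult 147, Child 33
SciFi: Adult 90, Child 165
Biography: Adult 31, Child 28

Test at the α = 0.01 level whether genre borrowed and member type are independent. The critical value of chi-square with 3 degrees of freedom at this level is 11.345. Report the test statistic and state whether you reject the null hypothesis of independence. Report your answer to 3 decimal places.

Row totals: 234, 180, 255, 59. Column totals: 470, 258. Grand total N = 728.
Expected counts (row total × column total / N):
  Mystery, Adult: 234×470/728 = 151.0714
  Mystery, Child: 234×258/728 = 82.9286
  Romance, Adult: 180×470/728 = 116.2088
  Romance, Child: 180×258/728 = 63.7912
  SciFi, Adult: 255×470/728 = 164.6291
  SciFi, Child: 255×258/728 = 90.3709
  Biography, Adult: 59×470/728 = 38.0907
  Biography, Child: 59×258/728 = 20.9093
Contributions (O − E)²/E:
  (202 − 151.0714)²/151.0714 = 17.1689
  (32 − 82.9286)²/82.9286 = 31.2766
  (147 − 116.2088)²/116.2088 = 8.1586
  (33 − 63.7912)²/63.7912 = 14.8625
  (90 − 164.6291)²/164.6291 = 33.8306
  (165 − 90.3709)²/90.3709 = 61.6294
  (31 − 38.0907)²/38.0907 = 1.3200
  (28 − 20.9093)²/20.9093 = 2.4046
χ² = 17.1689 + 31.2766 + 8.1586 + 14.8625 + 33.8306 + 61.6294 + 1.3200 + 2.4046 = 170.651
df = (4−1)(2−1) = 3. Since 170.651 > 11.345, reject the null hypothesis of independence at α = 0.01.

170.651; reject H₀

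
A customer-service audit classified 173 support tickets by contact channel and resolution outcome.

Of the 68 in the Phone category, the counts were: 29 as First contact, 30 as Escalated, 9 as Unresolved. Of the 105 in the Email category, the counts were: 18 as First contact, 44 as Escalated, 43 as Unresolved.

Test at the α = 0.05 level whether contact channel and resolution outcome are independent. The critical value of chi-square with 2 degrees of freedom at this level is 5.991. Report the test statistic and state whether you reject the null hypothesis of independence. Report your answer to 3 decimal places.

Row totals: 68, 105. Column totals: 47, 74, 52. Grand total N = 173.
Expected counts (row total × column total / N):
  Phone, First contact: 68×47/173 = 18.4740
  Phone, Escalated: 68×74/173 = 29.0867
  Phone, Unresolved: 68×52/173 = 20.4393
  Email, First contact: 105×47/173 = 28.5260
  Email, Escalated: 105×74/173 = 44.9133
  Email, Unresolved: 105×52/173 = 31.5607
Contributions (O − E)²/E:
  (29 − 18.4740)²/18.4740 = 5.9974
  (30 − 29.0867)²/29.0867 = 0.0287
  (9 − 20.4393)²/20.4393 = 6.4023
  (18 − 28.5260)²/28.5260 = 3.8841
  (44 − 44.9133)²/44.9133 = 0.0186
  (43 − 31.5607)²/31.5607 = 4.1462
χ² = 5.9974 + 0.0287 + 6.4023 + 3.8841 + 0.0186 + 4.1462 = 20.477
df = (2−1)(3−1) = 2. Since 20.477 > 5.991, reject the null hypothesis of independence at α = 0.05.

20.477; reject H₀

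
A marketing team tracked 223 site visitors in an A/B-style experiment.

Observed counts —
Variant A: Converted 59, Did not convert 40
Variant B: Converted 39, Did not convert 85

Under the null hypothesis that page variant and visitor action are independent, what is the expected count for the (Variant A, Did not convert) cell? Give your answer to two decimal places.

55.49

Row total (Variant A) = 99; column total (Did not convert) = 125; grand total N = 223.
Expected count = (row total × column total) / N = 99 × 125 / 223 = 55.49.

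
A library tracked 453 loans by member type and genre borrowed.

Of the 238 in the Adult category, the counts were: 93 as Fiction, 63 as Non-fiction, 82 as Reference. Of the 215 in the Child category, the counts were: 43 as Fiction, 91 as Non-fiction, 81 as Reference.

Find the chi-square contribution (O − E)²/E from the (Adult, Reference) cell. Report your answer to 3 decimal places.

Row total (Adult) = 238; column total (Reference) = 163; N = 453.
Expected count E = 238 × 163 / 453 = 85.6380.
Contribution = (O − E)²/E = (82 − 85.6380)² / 85.6380 = 0.155.

0.155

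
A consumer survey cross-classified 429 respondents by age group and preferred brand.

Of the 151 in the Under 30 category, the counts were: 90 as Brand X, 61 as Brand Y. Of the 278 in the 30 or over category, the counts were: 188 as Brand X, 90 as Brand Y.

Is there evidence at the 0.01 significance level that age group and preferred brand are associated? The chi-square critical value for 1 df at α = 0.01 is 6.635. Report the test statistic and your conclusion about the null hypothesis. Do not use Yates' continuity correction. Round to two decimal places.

Row totals: 151, 278. Column totals: 278, 151. Grand total N = 429.
Expected counts (row total × column total / N):
  Under 30, Brand X: 151×278/429 = 97.851
  Under 30, Brand Y: 151×151/429 = 53.149
  30 or over, Brand X: 278×278/429 = 180.149
  30 or over, Brand Y: 278×151/429 = 97.851
Contributions (O − E)²/E:
  (90 − 97.851)²/97.851 = 0.6299
  (61 − 53.149)²/53.149 = 1.1597
  (188 − 180.149)²/180.149 = 0.3422
  (90 − 97.851)²/97.851 = 0.6299
χ² = 0.6299 + 1.1597 + 0.3422 + 0.6299 = 2.76
df = (2−1)(2−1) = 1. Since 2.76 < 6.635, fail to reject the null hypothesis of independence at α = 0.01.

2.76; fail to reject H₀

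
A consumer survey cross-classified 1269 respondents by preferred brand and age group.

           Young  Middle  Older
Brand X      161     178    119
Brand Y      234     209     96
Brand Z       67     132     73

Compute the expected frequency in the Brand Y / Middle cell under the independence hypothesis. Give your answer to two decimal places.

Row total (Brand Y) = 539; column total (Middle) = 519; grand total N = 1269.
Expected count = (row total × column total) / N = 539 × 519 / 1269 = 220.44.

220.44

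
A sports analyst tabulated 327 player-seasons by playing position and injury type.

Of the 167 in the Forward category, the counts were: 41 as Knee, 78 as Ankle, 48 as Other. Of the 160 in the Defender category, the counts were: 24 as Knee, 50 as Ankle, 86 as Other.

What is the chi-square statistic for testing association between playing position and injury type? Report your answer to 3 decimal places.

21.207

Row totals: 167, 160. Column totals: 65, 128, 134. Grand total N = 327.
Expected counts (row total × column total / N):
  Forward, Knee: 167×65/327 = 33.1957
  Forward, Ankle: 167×128/327 = 65.3700
  Forward, Other: 167×134/327 = 68.4343
  Defender, Knee: 160×65/327 = 31.8043
  Defender, Ankle: 160×128/327 = 62.6300
  Defender, Other: 160×134/327 = 65.5657
Contributions (O − E)²/E:
  (41 − 33.1957)²/33.1957 = 1.8348
  (78 − 65.3700)²/65.3700 = 2.4402
  (48 − 68.4343)²/68.4343 = 6.1016
  (24 − 31.8043)²/31.8043 = 1.9151
  (50 − 62.6300)²/62.6300 = 2.5470
  (86 − 65.5657)²/65.5657 = 6.3686
χ² = 1.8348 + 2.4402 + 6.1016 + 1.9151 + 2.5470 + 6.3686 = 21.207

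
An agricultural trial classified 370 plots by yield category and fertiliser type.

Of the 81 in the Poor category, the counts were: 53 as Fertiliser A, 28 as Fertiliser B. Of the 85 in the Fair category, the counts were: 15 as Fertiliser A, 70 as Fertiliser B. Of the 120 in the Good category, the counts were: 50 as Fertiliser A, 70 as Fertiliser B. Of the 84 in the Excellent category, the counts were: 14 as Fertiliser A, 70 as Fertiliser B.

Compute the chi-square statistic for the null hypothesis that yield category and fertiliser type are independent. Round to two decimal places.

Row totals: 81, 85, 120, 84. Column totals: 132, 238. Grand total N = 370.
Expected counts (row total × column total / N):
  Poor, Fertiliser A: 81×132/370 = 28.8973
  Poor, Fertiliser B: 81×238/370 = 52.1027
  Fair, Fertiliser A: 85×132/370 = 30.3243
  Fair, Fertiliser B: 85×238/370 = 54.6757
  Good, Fertiliser A: 120×132/370 = 42.8108
  Good, Fertiliser B: 120×238/370 = 77.1892
  Excellent, Fertiliser A: 84×132/370 = 29.9676
  Excellent, Fertiliser B: 84×238/370 = 54.0324
Contributions (O − E)²/E:
  (53 − 28.8973)²/28.8973 = 20.1036
  (28 − 52.1027)²/52.1027 = 11.1499
  (15 − 30.3243)²/30.3243 = 7.7441
  (70 − 54.6757)²/54.6757 = 4.2950
  (50 − 42.8108)²/42.8108 = 1.2073
  (70 − 77.1892)²/77.1892 = 0.6696
  (14 − 29.9676)²/29.9676 = 8.5080
  (70 − 54.0324)²/54.0324 = 4.7187
χ² = 20.1036 + 11.1499 + 7.7441 + 4.2950 + 1.2073 + 0.6696 + 8.5080 + 4.7187 = 58.40

58.40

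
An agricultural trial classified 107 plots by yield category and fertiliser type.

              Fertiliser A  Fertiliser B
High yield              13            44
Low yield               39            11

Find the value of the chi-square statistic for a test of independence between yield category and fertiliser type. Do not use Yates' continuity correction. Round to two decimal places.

32.48

Row totals: 57, 50. Column totals: 52, 55. Grand total N = 107.
Expected counts (row total × column total / N):
  High yield, Fertiliser A: 57×52/107 = 27.701
  High yield, Fertiliser B: 57×55/107 = 29.299
  Low yield, Fertiliser A: 50×52/107 = 24.299
  Low yield, Fertiliser B: 50×55/107 = 25.701
Contributions (O − E)²/E:
  (13 − 27.701)²/27.701 = 7.8019
  (44 − 29.299)²/29.299 = 7.3763
  (39 − 24.299)²/24.299 = 8.8942
  (11 − 25.701)²/25.701 = 8.4090
χ² = 7.8019 + 7.3763 + 8.8942 + 8.4090 = 32.48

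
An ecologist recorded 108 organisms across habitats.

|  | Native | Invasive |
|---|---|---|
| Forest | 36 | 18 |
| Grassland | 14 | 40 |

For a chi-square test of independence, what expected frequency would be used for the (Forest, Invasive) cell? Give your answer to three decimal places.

29.000

Row total (Forest) = 54; column total (Invasive) = 58; grand total N = 108.
Expected count = (row total × column total) / N = 54 × 58 / 108 = 29.000.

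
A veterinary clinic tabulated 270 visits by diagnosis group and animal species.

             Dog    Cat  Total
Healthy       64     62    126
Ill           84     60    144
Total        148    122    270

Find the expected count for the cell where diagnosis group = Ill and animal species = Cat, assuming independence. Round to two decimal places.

Row total (Ill) = 144; column total (Cat) = 122; grand total N = 270.
Expected count = (row total × column total) / N = 144 × 122 / 270 = 65.07.

65.07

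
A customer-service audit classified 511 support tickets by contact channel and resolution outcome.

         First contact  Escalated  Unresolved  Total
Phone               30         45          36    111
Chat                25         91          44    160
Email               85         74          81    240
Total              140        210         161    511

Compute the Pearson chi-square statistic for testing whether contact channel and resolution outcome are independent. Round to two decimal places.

Grand total N = 511.
Expected counts (row total × column total / N):
  Phone, First contact: 111×140/511 = 30.4110
  Phone, Escalated: 111×210/511 = 45.6164
  Phone, Unresolved: 111×161/511 = 34.9726
  Chat, First contact: 160×140/511 = 43.8356
  Chat, Escalated: 160×210/511 = 65.7534
  Chat, Unresolved: 160×161/511 = 50.4110
  Email, First contact: 240×140/511 = 65.7534
  Email, Escalated: 240×210/511 = 98.6301
  Email, Unresolved: 240×161/511 = 75.6164
Contributions (O − E)²/E:
  (30 − 30.4110)²/30.4110 = 0.0056
  (45 − 45.6164)²/45.6164 = 0.0083
  (36 − 34.9726)²/34.9726 = 0.0302
  (25 − 43.8356)²/43.8356 = 8.0934
  (91 − 65.7534)²/65.7534 = 9.6937
  (44 − 50.4110)²/50.4110 = 0.8153
  (85 − 65.7534)²/65.7534 = 5.6336
  (74 − 98.6301)²/98.6301 = 6.1507
  (81 − 75.6164)²/75.6164 = 0.3833
χ² = 0.0056 + 0.0083 + 0.0302 + 8.0934 + 9.6937 + 0.8153 + 5.6336 + 6.1507 + 0.3833 = 30.81

30.81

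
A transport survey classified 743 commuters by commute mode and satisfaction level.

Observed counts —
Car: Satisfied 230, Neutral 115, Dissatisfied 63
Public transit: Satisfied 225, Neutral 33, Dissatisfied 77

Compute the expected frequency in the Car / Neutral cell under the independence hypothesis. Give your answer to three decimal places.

81.271

Row total (Car) = 408; column total (Neutral) = 148; grand total N = 743.
Expected count = (row total × column total) / N = 408 × 148 / 743 = 81.271.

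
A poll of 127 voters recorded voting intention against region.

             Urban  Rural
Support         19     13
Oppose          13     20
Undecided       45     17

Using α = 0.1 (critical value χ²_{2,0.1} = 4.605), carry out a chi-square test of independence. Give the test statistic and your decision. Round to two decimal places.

Row totals: 32, 33, 62. Column totals: 77, 50. Grand total N = 127.
Expected counts (row total × column total / N):
  Support, Urban: 32×77/127 = 19.402
  Support, Rural: 32×50/127 = 12.598
  Oppose, Urban: 33×77/127 = 20.008
  Oppose, Rural: 33×50/127 = 12.992
  Undecided, Urban: 62×77/127 = 37.591
  Undecided, Rural: 62×50/127 = 24.409
Contributions (O − E)²/E:
  (19 − 19.402)²/19.402 = 0.0083
  (13 − 12.598)²/12.598 = 0.0128
  (13 − 20.008)²/20.008 = 2.4546
  (20 − 12.992)²/12.992 = 3.7802
  (45 − 37.591)²/37.591 = 1.4603
  (17 − 24.409)²/24.409 = 2.2489
χ² = 0.0083 + 0.0128 + 2.4546 + 3.7802 + 1.4603 + 2.2489 = 9.97
df = (3−1)(2−1) = 2. Since 9.97 > 4.605, reject the null hypothesis of independence at α = 0.1.

9.97; reject H₀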